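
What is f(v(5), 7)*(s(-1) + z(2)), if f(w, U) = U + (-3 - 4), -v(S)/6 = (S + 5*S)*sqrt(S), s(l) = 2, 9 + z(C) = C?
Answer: 0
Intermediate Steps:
z(C) = -9 + C
v(S) = -36*S**(3/2) (v(S) = -6*(S + 5*S)*sqrt(S) = -6*6*S*sqrt(S) = -36*S**(3/2))
f(w, U) = -7 + U (f(w, U) = U - 7 = -7 + U)
f(v(5), 7)*(s(-1) + z(2)) = (-7 + 7)*(2 + (-9 + 2)) = 0*(2 - 7) = 0*(-5) = 0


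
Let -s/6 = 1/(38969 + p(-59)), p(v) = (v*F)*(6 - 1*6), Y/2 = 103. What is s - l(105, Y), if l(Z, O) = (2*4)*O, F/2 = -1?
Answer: -64220918/38969 ≈ -1648.0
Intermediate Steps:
Y = 206 (Y = 2*103 = 206)
F = -2 (F = 2*(-1) = -2)
l(Z, O) = 8*O
p(v) = 0 (p(v) = (v*(-2))*(6 - 1*6) = (-2*v)*(6 - 6) = -2*v*0 = 0)
s = -6/38969 (s = -6/(38969 + 0) = -6/38969 ≈ -0.00015397)
s - l(105, Y) = -6/38969 - 8*206 = -6/38969 - 1*1648 = -6/38969 - 1648 = -64220918/38969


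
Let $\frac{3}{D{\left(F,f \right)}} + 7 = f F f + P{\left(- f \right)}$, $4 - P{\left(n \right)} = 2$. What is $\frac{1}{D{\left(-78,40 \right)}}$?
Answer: $- \frac{124805}{3} \approx -41602.0$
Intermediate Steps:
$P{\left(n \right)} = 2$ ($P{\left(n \right)} = 4 - 2 = 2$)
$D{\left(F,f \right)} = \frac{3}{-5 + F f^{2}}$ ($D{\left(F,f \right)} = \frac{3}{-7 + \left(f F f + 2\right)} = \frac{3}{-7 + \left(F f f + 2\right)} = \frac{3}{-7 + \left(F f^{2} + 2\right)} = \frac{3}{-7 + \left(2 + F f^{2}\right)} = \frac{3}{-5 + F f^{2}}$)
$\frac{1}{D{\left(-78,40 \right)}} = \frac{1}{3 \frac{1}{-5 - 78 \cdot 40^{2}}} = \frac{1}{3 \frac{1}{-5 - 124800}} = \frac{1}{3 \frac{1}{-124805}} = \frac{1}{3 \left(- \frac{1}{124805}\right)} = \frac{1}{- \frac{3}{124805}} = - \frac{124805}{3}$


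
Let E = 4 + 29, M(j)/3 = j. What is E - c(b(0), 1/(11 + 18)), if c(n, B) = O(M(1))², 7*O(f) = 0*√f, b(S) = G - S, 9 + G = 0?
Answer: 33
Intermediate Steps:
G = -9 (G = -9 + 0 = -9)
M(j) = 3*j
b(S) = -9 - S
O(f) = 0 (O(f) = (0*√f)/7 = (⅐)*0 = 0)
E = 33
c(n, B) = 0 (c(n, B) = 0² = 0)
E - c(b(0), 1/(11 + 18)) = 33 - 1*0 = 33 + 0 = 33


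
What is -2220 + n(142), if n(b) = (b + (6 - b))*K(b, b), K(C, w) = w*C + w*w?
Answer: 239748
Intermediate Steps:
K(C, w) = w² + C*w (K(C, w) = C*w + w² = w² + C*w)
n(b) = 12*b² (n(b) = (b + (6 - b))*(b*(b + b)) = 6*(b*(2*b)) = 6*(2*b²) = 12*b²)
-2220 + n(142) = -2220 + 12*142² = -2220 + 12*20164 = -2220 + 241968 = 239748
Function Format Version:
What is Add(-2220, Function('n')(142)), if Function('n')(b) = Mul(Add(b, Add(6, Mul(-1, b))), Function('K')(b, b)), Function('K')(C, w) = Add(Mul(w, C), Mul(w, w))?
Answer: 239748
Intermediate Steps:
Function('K')(C, w) = Add(Pow(w, 2), Mul(C, w)) (Function('K')(C, w) = Add(Mul(C, w), Pow(w, 2)) = Add(Pow(w, 2), Mul(C, w)))
Function('n')(b) = Mul(12, Pow(b, 2)) (Function('n')(b) = Mul(Add(b, Add(6, Mul(-1, b))), Mul(b, Add(b, b))) = Mul(6, Mul(b, Mul(2, b))) = Mul(6, Mul(2, Pow(b, 2))) = Mul(12, Pow(b, 2)))
Add(-2220, Function('n')(142)) = Add(-2220, Mul(12, Pow(142, 2))) = Add(-2220, Mul(12, 20164)) = Add(-2220, 241968) = 239748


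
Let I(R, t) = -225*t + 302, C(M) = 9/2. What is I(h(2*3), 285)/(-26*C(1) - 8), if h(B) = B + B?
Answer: 63823/125 ≈ 510.58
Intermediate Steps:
h(B) = 2*B
C(M) = 9/2 (C(M) = 9*(½) = 9/2)
I(R, t) = 302 - 225*t
I(h(2*3), 285)/(-26*C(1) - 8) = (302 - 225*285)/(-26*9/2 - 8) = (302 - 64125)/(-117 - 8) = -63823/(-125) = -63823*(-1/125) = 63823/125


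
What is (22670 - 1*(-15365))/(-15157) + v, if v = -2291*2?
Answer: -69487409/15157 ≈ -4584.5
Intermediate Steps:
v = -4582
(22670 - 1*(-15365))/(-15157) + v = (22670 - 1*(-15365))/(-15157) - 4582 = (22670 + 15365)*(-1/15157) - 4582 = 38035*(-1/15157) - 4582 = -38035/15157 - 4582 = -69487409/15157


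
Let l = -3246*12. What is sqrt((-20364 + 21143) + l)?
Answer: I*sqrt(38173) ≈ 195.38*I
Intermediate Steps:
l = -38952
sqrt((-20364 + 21143) + l) = sqrt((-20364 + 21143) - 38952) = sqrt(779 - 38952) = sqrt(-38173) = I*sqrt(38173)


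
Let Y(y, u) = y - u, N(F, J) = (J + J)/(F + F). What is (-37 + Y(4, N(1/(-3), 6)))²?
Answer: 225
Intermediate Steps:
N(F, J) = J/F (N(F, J) = (2*J)/((2*F)) = (2*J)*(1/(2*F)) = J/F)
(-37 + Y(4, N(1/(-3), 6)))² = (-37 + (4 - 6/(1/(-3))))² = (-37 + (4 - 6/(-⅓)))² = (-37 + (4 - 6*(-3)))² = (-37 + (4 - 1*(-18)))² = (-37 + (4 + 18))² = (-37 + 22)² = (-15)² = 225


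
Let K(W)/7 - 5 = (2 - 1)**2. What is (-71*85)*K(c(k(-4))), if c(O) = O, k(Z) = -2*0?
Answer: -253470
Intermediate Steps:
k(Z) = 0
K(W) = 42 (K(W) = 35 + 7*(2 - 1)**2 = 35 + 7*1**2 = 35 + 7*1 = 35 + 7 = 42)
(-71*85)*K(c(k(-4))) = -71*85*42 = -6035*42 = -253470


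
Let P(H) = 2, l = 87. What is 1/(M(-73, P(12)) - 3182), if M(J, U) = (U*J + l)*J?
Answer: 1/1125 ≈ 0.00088889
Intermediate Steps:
M(J, U) = J*(87 + J*U) (M(J, U) = (U*J + 87)*J = (J*U + 87)*J = (87 + J*U)*J = J*(87 + J*U))
1/(M(-73, P(12)) - 3182) = 1/(-73*(87 - 73*2) - 3182) = 1/(-73*(87 - 146) - 3182) = 1/(-73*(-59) - 3182) = 1/(4307 - 3182) = 1/1125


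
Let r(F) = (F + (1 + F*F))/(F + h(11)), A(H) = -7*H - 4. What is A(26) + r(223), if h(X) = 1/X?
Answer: 31013/818 ≈ 37.913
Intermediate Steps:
A(H) = -4 - 7*H
r(F) = (1 + F + F²)/(1/11 + F) (r(F) = (F + (1 + F*F))/(F + 1/11) = (F + (1 + F²))/(F + 1/11) = (1 + F + F²)/(1/11 + F))
A(26) + r(223) = (-4 - 7*26) + 11*(1 + 223 + 223²)/(1 + 11*223) = (-4 - 182) + 11*(1 + 223 + 49729)/(1 + 2453) = -186 + 11*49953/2454 = -186 + 11*(1/2454)*49953 = -186 + 183161/818 = 31013/818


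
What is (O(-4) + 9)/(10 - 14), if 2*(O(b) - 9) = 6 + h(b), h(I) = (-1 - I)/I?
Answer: -165/32 ≈ -5.1563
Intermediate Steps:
h(I) = (-1 - I)/I
O(b) = 12 + (-1 - b)/(2*b) (O(b) = 9 + (6 + (-1 - b)/b)/2 = 9 + (3 + (-1 - b)/(2*b)) = 12 + (-1 - b)/(2*b))
(O(-4) + 9)/(10 - 14) = ((½)*(-1 + 23*(-4))/(-4) + 9)/(10 - 14) = ((½)*(-¼)*(-1 - 92) + 9)/(-4) = -((½)*(-¼)*(-93) + 9)/4 = -(93/8 + 9)/4 = -¼*165/8 = -165/32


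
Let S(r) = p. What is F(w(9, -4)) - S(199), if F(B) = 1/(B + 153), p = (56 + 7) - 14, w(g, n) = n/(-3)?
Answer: -22684/463 ≈ -48.994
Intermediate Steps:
w(g, n) = -n/3 (w(g, n) = n*(-⅓) = -n/3)
p = 49 (p = 63 - 14 = 49)
S(r) = 49
F(B) = 1/(153 + B)
F(w(9, -4)) - S(199) = 1/(153 - ⅓*(-4)) - 1*49 = 1/(153 + 4/3) - 49 = 1/(463/3) - 49 = 3/463 - 49 = -22684/463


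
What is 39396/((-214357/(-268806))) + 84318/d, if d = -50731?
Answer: 537217187786130/10874544967 ≈ 49401.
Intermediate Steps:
39396/((-214357/(-268806))) + 84318/d = 39396/((-214357/(-268806))) + 84318/(-50731) = 39396/((-214357*(-1/268806))) + 84318*(-1/50731) = 39396/(214357/268806) - 84318/50731 = 39396*(268806/214357) - 84318/50731 = 10589881176/214357 - 84318/50731 = 537217187786130/10874544967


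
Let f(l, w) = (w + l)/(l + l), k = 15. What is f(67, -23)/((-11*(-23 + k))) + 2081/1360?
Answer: 139767/91120 ≈ 1.5339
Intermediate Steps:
f(l, w) = (l + w)/(2*l) (f(l, w) = (l + w)/((2*l)) = (l + w)*(1/(2*l)) = (l + w)/(2*l))
f(67, -23)/((-11*(-23 + k))) + 2081/1360 = ((½)*(67 - 23)/67)/((-11*(-23 + 15))) + 2081/1360 = ((½)*(1/67)*44)/((-11*(-8))) + 2081*(1/1360) = (22/67)/88 + 2081/1360 = (22/67)*(1/88) + 2081/1360 = 1/268 + 2081/1360 = 139767/91120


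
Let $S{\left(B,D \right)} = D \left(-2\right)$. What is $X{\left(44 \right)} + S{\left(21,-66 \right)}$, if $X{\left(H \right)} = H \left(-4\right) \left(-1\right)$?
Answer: $308$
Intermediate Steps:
$X{\left(H \right)} = 4 H$ ($X{\left(H \right)} = - 4 H \left(-1\right) = 4 H$)
$S{\left(B,D \right)} = - 2 D$
$X{\left(44 \right)} + S{\left(21,-66 \right)} = 4 \cdot 44 - -132 = 176 + 132 = 308$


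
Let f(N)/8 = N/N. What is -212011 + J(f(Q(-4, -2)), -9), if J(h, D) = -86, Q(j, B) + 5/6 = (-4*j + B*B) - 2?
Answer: -212097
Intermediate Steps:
Q(j, B) = -17/6 + B² - 4*j (Q(j, B) = -⅚ + ((-4*j + B*B) - 2) = -⅚ + ((-4*j + B²) - 2) = -⅚ + ((B² - 4*j) - 2) = -⅚ + (-2 + B² - 4*j) = -17/6 + B² - 4*j)
f(N) = 8 (f(N) = 8*(N/N) = 8*1 = 8)
-212011 + J(f(Q(-4, -2)), -9) = -212011 - 86 = -212097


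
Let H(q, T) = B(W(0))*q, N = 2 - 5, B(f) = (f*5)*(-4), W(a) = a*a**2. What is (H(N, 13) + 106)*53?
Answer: 5618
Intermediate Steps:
W(a) = a**3
B(f) = -20*f (B(f) = (5*f)*(-4) = -20*f)
N = -3
H(q, T) = 0 (H(q, T) = (-20*0**3)*q = (-20*0)*q = 0*q = 0)
(H(N, 13) + 106)*53 = (0 + 106)*53 = 106*53 = 5618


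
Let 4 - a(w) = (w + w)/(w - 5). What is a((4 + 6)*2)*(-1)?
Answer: -4/3 ≈ -1.3333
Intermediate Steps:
a(w) = 4 - 2*w/(-5 + w) (a(w) = 4 - (w + w)/(w - 5) = 4 - 2*w/(-5 + w))
a((4 + 6)*2)*(-1) = (2*(-10 + (4 + 6)*2)/(-5 + (4 + 6)*2))*(-1) = (2*(-10 + 10*2)/(-5 + 10*2))*(-1) = (2*(-10 + 20)/(-5 + 20))*(-1) = (2*10/15)*(-1) = (2*(1/15)*10)*(-1) = (4/3)*(-1) = -4/3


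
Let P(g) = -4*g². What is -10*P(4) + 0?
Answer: 640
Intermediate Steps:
-10*P(4) + 0 = -(-40)*4² + 0 = -(-40)*16 + 0 = -10*(-64) + 0 = 640 + 0 = 640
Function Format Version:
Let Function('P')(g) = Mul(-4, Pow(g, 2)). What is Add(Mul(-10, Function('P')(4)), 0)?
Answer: 640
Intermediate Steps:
Add(Mul(-10, Function('P')(4)), 0) = Add(Mul(-10, Mul(-4, Pow(4, 2))), 0) = Add(Mul(-10, Mul(-4, 16)), 0) = Add(Mul(-10, -64), 0) = Add(640, 0) = 640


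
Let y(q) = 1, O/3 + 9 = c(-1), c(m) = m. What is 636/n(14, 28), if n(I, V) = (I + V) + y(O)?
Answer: 636/43 ≈ 14.791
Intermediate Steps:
O = -30 (O = -27 + 3*(-1) = -27 - 3 = -30)
n(I, V) = 1 + I + V (n(I, V) = (I + V) + 1 = 1 + I + V)
636/n(14, 28) = 636/(1 + 14 + 28) = 636/43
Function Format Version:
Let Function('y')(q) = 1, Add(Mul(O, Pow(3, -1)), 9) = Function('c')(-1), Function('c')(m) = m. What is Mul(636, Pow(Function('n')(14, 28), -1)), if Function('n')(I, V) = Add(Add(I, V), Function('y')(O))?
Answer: Rational(636, 43) ≈ 14.791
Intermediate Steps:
O = -30 (O = Add(-27, Mul(3, -1)) = Add(-27, -3) = -30)
Function('n')(I, V) = Add(1, I, V) (Function('n')(I, V) = Add(Add(I, V), 1) = Add(1, I, V))
Mul(636, Pow(Function('n')(14, 28), -1)) = Mul(636, Pow(Add(1, 14, 28), -1)) = Mul(636, Pow(43, -1)) = Mul(636, Rational(1, 43)) = Rational(636, 43)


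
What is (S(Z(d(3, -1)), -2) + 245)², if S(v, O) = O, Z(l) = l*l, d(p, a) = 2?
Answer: 59049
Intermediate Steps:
Z(l) = l²
(S(Z(d(3, -1)), -2) + 245)² = (-2 + 245)² = 243² = 59049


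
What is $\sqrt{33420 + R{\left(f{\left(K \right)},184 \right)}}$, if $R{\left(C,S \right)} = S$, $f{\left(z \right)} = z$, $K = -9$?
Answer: $2 \sqrt{8401} \approx 183.31$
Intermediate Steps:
$\sqrt{33420 + R{\left(f{\left(K \right)},184 \right)}} = \sqrt{33420 + 184} = \sqrt{33604} = 2 \sqrt{8401}$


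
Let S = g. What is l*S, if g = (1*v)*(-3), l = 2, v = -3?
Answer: 18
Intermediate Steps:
g = 9 (g = (1*(-3))*(-3) = -3*(-3) = 9)
S = 9
l*S = 2*9 = 18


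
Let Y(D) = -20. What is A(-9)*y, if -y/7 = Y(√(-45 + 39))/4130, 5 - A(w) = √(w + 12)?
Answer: 10/59 - 2*√3/59 ≈ 0.11078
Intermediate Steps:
A(w) = 5 - √(12 + w) (A(w) = 5 - √(w + 12) = 5 - √(12 + w))
y = 2/59 (y = -(-140)/4130 = -7*(-2/413) = 2/59 ≈ 0.033898)
A(-9)*y = (5 - √(12 - 9))*(2/59) = (5 - √3)*(2/59) = 10/59 - 2*√3/59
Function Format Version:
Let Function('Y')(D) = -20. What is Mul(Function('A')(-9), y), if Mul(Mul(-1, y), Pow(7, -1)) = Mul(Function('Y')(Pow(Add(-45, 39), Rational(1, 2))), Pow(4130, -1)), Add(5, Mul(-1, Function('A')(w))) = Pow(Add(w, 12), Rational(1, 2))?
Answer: Add(Rational(10, 59), Mul(Rational(-2, 59), Pow(3, Rational(1, 2)))) ≈ 0.11078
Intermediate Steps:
Function('A')(w) = Add(5, Mul(-1, Pow(Add(12, w), Rational(1, 2)))) (Function('A')(w) = Add(5, Mul(-1, Pow(Add(w, 12), Rational(1, 2)))) = Add(5, Mul(-1, Pow(Add(12, w), Rational(1, 2)))))
y = Rational(2, 59) (y = Mul(-7, Mul(-20, Pow(4130, -1))) = Mul(-7, Mul(-20, Rational(1, 4130))) = Mul(-7, Rational(-2, 413)) = Rational(2, 59) ≈ 0.033898)
Mul(Function('A')(-9), y) = Mul(Add(5, Mul(-1, Pow(Add(12, -9), Rational(1, 2)))), Rational(2, 59)) = Mul(Add(5, Mul(-1, Pow(3, Rational(1, 2)))), Rational(2, 59)) = Add(Rational(10, 59), Mul(Rational(-2, 59), Pow(3, Rational(1, 2))))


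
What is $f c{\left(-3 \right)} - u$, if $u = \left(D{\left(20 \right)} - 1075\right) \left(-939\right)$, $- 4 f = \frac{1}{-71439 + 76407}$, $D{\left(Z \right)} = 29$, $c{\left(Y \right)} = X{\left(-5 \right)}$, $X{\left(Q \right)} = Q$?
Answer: $- \frac{19518159163}{19872} \approx -9.8219 \cdot 10^{5}$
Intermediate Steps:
$c{\left(Y \right)} = -5$
$f = - \frac{1}{19872}$ ($f = - \frac{1}{4 \left(-71439 + 76407\right)} = - \frac{1}{4 \cdot 4968} = \left(- \frac{1}{4}\right) \frac{1}{4968} = - \frac{1}{19872} \approx -5.0322 \cdot 10^{-5}$)
$u = 982194$ ($u = \left(29 - 1075\right) \left(-939\right) = \left(-1046\right) \left(-939\right) = 982194$)
$f c{\left(-3 \right)} - u = \left(- \frac{1}{19872}\right) \left(-5\right) - 982194 = \frac{5}{19872} - 982194 = - \frac{19518159163}{19872}$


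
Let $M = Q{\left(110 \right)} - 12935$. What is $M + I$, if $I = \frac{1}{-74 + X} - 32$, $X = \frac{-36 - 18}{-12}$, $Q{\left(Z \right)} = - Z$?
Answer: $- \frac{1817705}{139} \approx -13077.0$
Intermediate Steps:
$X = \frac{9}{2}$ ($X = \left(-36 - 18\right) \left(- \frac{1}{12}\right) = \left(-54\right) \left(- \frac{1}{12}\right) = \frac{9}{2} \approx 4.5$)
$M = -13045$ ($M = \left(-1\right) 110 - 12935 = -110 - 12935 = -13045$)
$I = - \frac{4450}{139}$ ($I = \frac{1}{-74 + \frac{9}{2}} - 32 = \frac{1}{- \frac{139}{2}} - 32 = - \frac{2}{139} - 32 = - \frac{4450}{139} \approx -32.014$)
$M + I = -13045 - \frac{4450}{139} = - \frac{1817705}{139}$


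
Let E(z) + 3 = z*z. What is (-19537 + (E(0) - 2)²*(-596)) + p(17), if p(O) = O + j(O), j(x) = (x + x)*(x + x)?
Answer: -33264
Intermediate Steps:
E(z) = -3 + z² (E(z) = -3 + z*z = -3 + z²)
j(x) = 4*x² (j(x) = (2*x)*(2*x) = 4*x²)
p(O) = O + 4*O²
(-19537 + (E(0) - 2)²*(-596)) + p(17) = (-19537 + ((-3 + 0²) - 2)²*(-596)) + 17*(1 + 4*17) = (-19537 + ((-3 + 0) - 2)²*(-596)) + 17*(1 + 68) = (-19537 + (-3 - 2)²*(-596)) + 17*69 = (-19537 + (-5)²*(-596)) + 1173 = (-19537 + 25*(-596)) + 1173 = (-19537 - 14900) + 1173 = -34437 + 1173 = -33264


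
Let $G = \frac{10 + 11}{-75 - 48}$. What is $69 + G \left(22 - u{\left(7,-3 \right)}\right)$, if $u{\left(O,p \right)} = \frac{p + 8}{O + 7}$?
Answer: $\frac{5355}{82} \approx 65.305$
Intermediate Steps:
$u{\left(O,p \right)} = \frac{8 + p}{7 + O}$
$G = - \frac{7}{41}$ ($G = \frac{21}{-123} = 21 \left(- \frac{1}{123}\right) = - \frac{7}{41} \approx -0.17073$)
$69 + G \left(22 - u{\left(7,-3 \right)}\right) = 69 - \frac{7 \left(22 - \frac{8 - 3}{7 + 7}\right)}{41} = 69 - \frac{7 \left(22 - \frac{1}{14} \cdot 5\right)}{41} = 69 - \frac{7 \left(22 - \frac{5}{14}\right)}{41} = 69 - \frac{303}{82} = \frac{5355}{82}$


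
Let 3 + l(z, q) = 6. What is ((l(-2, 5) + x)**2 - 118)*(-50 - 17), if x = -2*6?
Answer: 2479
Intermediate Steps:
l(z, q) = 3 (l(z, q) = -3 + 6 = 3)
x = -12
((l(-2, 5) + x)**2 - 118)*(-50 - 17) = ((3 - 12)**2 - 118)*(-50 - 17) = ((-9)**2 - 118)*(-67) = (81 - 118)*(-67) = -37*(-67) = 2479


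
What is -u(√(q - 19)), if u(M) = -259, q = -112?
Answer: 259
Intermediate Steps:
-u(√(q - 19)) = -1*(-259) = 259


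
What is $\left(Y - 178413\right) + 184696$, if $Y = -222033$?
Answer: $-215750$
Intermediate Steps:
$\left(Y - 178413\right) + 184696 = \left(-222033 - 178413\right) + 184696 = -400446 + 184696 = -215750$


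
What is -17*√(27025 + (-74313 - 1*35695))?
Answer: -17*I*√82983 ≈ -4897.1*I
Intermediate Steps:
-17*√(27025 + (-74313 - 1*35695)) = -17*√(27025 + (-74313 - 35695)) = -17*√(27025 - 110008) = -17*I*√82983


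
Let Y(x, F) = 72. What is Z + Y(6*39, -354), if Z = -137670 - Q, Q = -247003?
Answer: 109405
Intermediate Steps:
Z = 109333 (Z = -137670 - 1*(-247003) = -137670 + 247003 = 109333)
Z + Y(6*39, -354) = 109333 + 72 = 109405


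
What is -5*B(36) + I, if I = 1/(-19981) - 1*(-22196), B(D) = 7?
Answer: 442798940/19981 ≈ 22161.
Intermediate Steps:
I = 443498275/19981 (I = -1/19981 + 22196 = 443498275/19981 ≈ 22196.)
-5*B(36) + I = -5*7 + 443498275/19981 = -35 + 443498275/19981 = 442798940/19981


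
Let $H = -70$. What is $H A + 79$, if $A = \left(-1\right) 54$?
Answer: $3859$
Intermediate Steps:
$A = -54$
$H A + 79 = \left(-70\right) \left(-54\right) + 79 = 3780 + 79 = 3859$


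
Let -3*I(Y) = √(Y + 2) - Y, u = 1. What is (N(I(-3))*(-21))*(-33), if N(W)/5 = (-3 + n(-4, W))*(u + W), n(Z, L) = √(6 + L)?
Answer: I*(3465 - 385*√(45 - 3*I)) ≈ -86.041 + 880.91*I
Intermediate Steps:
I(Y) = -√(2 + Y)/3 + Y/3 (I(Y) = -(√(Y + 2) - Y)/3 = -(√(2 + Y) - Y)/3 = -√(2 + Y)/3 + Y/3)
N(W) = 5*(1 + W)*(-3 + √(6 + W)) (N(W) = 5*((-3 + √(6 + W))*(1 + W)) = 5*((1 + W)*(-3 + √(6 + W))) = 5*(1 + W)*(-3 + √(6 + W)))
(N(I(-3))*(-21))*(-33) = ((-15 - 15*(-√(2 - 3)/3 + (⅓)*(-3)) + 5*√(6 + (-√(2 - 3)/3 + (⅓)*(-3))) + 5*(-√(2 - 3)/3 + (⅓)*(-3))*√(6 + (-√(2 - 3)/3 + (⅓)*(-3))))*(-21))*(-33) = ((-15 - 15*(-I/3 - 1) + 5*√(6 + (-I/3 - 1)) + 5*(-I/3 - 1)*√(6 + (-I/3 - 1)))*(-21))*(-33) = ((-15 - 15*(-1 - I/3) + 5*√(6 + (-1 - I/3)) + 5*(-1 - I/3)*√(6 + (-1 - I/3)))*(-21))*(-33) = ((-15 + (15 + 5*I) + 5*√(5 - I/3) + 5*(-1 - I/3)*√(5 - I/3))*(-21))*(-33) = ((-15 + (15 + 5*I) + 5*√(5 - I/3) + 5*√(5 - I/3)*(-1 - I/3))*(-21))*(-33) = ((5*I + 5*√(5 - I/3) + 5*√(5 - I/3)*(-1 - I/3))*(-21))*(-33) = (-105*I - 105*√(5 - I/3) - 105*√(5 - I/3)*(-1 - I/3))*(-33) = 3465*I + 3465*√(5 - I/3) + 3465*√(5 - I/3)*(-1 - I/3)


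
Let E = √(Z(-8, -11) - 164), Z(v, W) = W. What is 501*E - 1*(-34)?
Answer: 34 + 2505*I*√7 ≈ 34.0 + 6627.6*I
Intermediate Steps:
E = 5*I*√7 (E = √(-11 - 164) = √(-175) = 5*I*√7 ≈ 13.229*I)
501*E - 1*(-34) = 501*(5*I*√7) - 1*(-34) = 2505*I*√7 + 34 = 34 + 2505*I*√7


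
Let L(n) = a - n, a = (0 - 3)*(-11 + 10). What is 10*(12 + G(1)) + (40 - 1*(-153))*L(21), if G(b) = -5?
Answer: -3404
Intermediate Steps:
a = 3 (a = -3*(-1) = 3)
L(n) = 3 - n
10*(12 + G(1)) + (40 - 1*(-153))*L(21) = 10*(12 - 5) + (40 - 1*(-153))*(3 - 1*21) = 10*7 + (40 + 153)*(3 - 21) = 70 + 193*(-18) = 70 - 3474 = -3404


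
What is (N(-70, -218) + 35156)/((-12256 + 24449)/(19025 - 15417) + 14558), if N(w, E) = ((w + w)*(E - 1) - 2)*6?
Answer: 790527232/52537457 ≈ 15.047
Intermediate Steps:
N(w, E) = -12 + 12*w*(-1 + E) (N(w, E) = ((2*w)*(-1 + E) - 2)*6 = (2*w*(-1 + E) - 2)*6 = (-2 + 2*w*(-1 + E))*6 = -12 + 12*w*(-1 + E))
(N(-70, -218) + 35156)/((-12256 + 24449)/(19025 - 15417) + 14558) = ((-12 - 12*(-70) + 12*(-218)*(-70)) + 35156)/((-12256 + 24449)/(19025 - 15417) + 14558) = ((-12 + 840 + 183120) + 35156)/(12193/3608 + 14558) = (183948 + 35156)/(12193*(1/3608) + 14558) = 219104/(12193/3608 + 14558) = 219104/(52537457/3608) = 219104*(3608/52537457) = 790527232/52537457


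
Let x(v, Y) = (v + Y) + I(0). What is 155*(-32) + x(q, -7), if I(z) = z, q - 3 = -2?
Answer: -4966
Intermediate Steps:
q = 1 (q = 3 - 2 = 1)
x(v, Y) = Y + v (x(v, Y) = (v + Y) + 0 = (Y + v) + 0 = Y + v)
155*(-32) + x(q, -7) = 155*(-32) + (-7 + 1) = -4960 - 6 = -4966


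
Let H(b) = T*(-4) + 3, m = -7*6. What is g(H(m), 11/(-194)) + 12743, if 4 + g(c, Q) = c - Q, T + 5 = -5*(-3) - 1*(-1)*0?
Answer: 2464199/194 ≈ 12702.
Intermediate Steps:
m = -42
T = 10 (T = -5 + (-5*(-3) - 1*(-1)*0) = -5 + (15 + 1*0) = -5 + (15 + 0) = -5 + 15 = 10)
H(b) = -37 (H(b) = 10*(-4) + 3 = -40 + 3 = -37)
g(c, Q) = -4 + c - Q (g(c, Q) = -4 + (c - Q) = -4 + c - Q)
g(H(m), 11/(-194)) + 12743 = (-4 - 37 - 11/(-194)) + 12743 = (-4 - 37 - 11*(-1)/194) + 12743 = (-4 - 37 - 1*(-11/194)) + 12743 = (-4 - 37 + 11/194) + 12743 = -7943/194 + 12743 = 2464199/194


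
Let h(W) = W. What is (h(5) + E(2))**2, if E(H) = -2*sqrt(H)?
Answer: 33 - 20*sqrt(2) ≈ 4.7157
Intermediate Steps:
(h(5) + E(2))**2 = (5 - 2*sqrt(2))**2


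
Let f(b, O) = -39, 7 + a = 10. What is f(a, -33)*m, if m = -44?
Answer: 1716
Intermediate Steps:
a = 3 (a = -7 + 10 = 3)
f(a, -33)*m = -39*(-44) = 1716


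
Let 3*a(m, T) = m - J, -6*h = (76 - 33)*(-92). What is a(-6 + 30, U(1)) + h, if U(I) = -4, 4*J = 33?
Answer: 7975/12 ≈ 664.58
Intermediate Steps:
J = 33/4 (J = (1/4)*33 = 33/4 ≈ 8.2500)
h = 1978/3 (h = -(76 - 33)*(-92)/6 = -43*(-92)/6 = -1/6*(-3956) = 1978/3 ≈ 659.33)
a(m, T) = -11/4 + m/3 (a(m, T) = (m - 1*33/4)/3 = (m - 33/4)/3 = (-33/4 + m)/3 = -11/4 + m/3)
a(-6 + 30, U(1)) + h = (-11/4 + (-6 + 30)/3) + 1978/3 = (-11/4 + (1/3)*24) + 1978/3 = (-11/4 + 8) + 1978/3 = 21/4 + 1978/3 = 7975/12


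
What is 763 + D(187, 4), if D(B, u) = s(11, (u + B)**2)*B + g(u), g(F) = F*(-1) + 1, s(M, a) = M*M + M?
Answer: 25444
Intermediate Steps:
s(M, a) = M + M**2 (s(M, a) = M**2 + M = M + M**2)
g(F) = 1 - F (g(F) = -F + 1 = 1 - F)
D(B, u) = 1 - u + 132*B (D(B, u) = (11*(1 + 11))*B + (1 - u) = (11*12)*B + (1 - u) = 132*B + (1 - u) = 1 - u + 132*B)
763 + D(187, 4) = 763 + (1 - 1*4 + 132*187) = 763 + (1 - 4 + 24684) = 763 + 24681 = 25444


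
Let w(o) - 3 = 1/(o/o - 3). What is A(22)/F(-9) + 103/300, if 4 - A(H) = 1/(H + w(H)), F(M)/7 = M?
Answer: 86587/308700 ≈ 0.28049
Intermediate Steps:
F(M) = 7*M
w(o) = 5/2 (w(o) = 3 + 1/(o/o - 3) = 3 + 1/(1 - 3) = 3 + 1/(-2) = 3 - ½ = 5/2)
A(H) = 4 - 1/(5/2 + H) (A(H) = 4 - 1/(H + 5/2) = 4 - 1/(5/2 + H))
A(22)/F(-9) + 103/300 = (2*(9 + 4*22)/(5 + 2*22))/((7*(-9))) + 103/300 = (2*(9 + 88)/(5 + 44))/(-63) + 103*(1/300) = (2*97/49)*(-1/63) + 103/300 = (2*(1/49)*97)*(-1/63) + 103/300 = (194/49)*(-1/63) + 103/300 = -194/3087 + 103/300 = 86587/308700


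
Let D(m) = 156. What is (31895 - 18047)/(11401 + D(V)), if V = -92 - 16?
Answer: 13848/11557 ≈ 1.1982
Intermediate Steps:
V = -108
(31895 - 18047)/(11401 + D(V)) = (31895 - 18047)/(11401 + 156) = 13848/11557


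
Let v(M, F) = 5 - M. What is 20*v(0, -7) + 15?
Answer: 115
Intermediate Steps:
20*v(0, -7) + 15 = 20*(5 - 1*0) + 15 = 20*(5 + 0) + 15 = 20*5 + 15 = 100 + 15 = 115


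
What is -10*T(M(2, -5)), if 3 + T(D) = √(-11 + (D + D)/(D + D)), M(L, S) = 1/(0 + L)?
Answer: 30 - 10*I*√10 ≈ 30.0 - 31.623*I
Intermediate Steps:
M(L, S) = 1/L
T(D) = -3 + I*√10 (T(D) = -3 + √(-11 + (D + D)/(D + D)) = -3 + √(-11 + (2*D)/((2*D))) = -3 + √(-11 + (2*D)*(1/(2*D))) = -3 + √(-11 + 1) = -3 + √(-10) = -3 + I*√10)
-10*T(M(2, -5)) = -10*(-3 + I*√10) = 30 - 10*I*√10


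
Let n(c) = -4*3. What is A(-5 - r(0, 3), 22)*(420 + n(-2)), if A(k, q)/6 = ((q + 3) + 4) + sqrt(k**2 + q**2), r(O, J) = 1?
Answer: 70992 + 4896*sqrt(130) ≈ 1.2682e+5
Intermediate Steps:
n(c) = -12
A(k, q) = 42 + 6*q + 6*sqrt(k**2 + q**2) (A(k, q) = 6*(((q + 3) + 4) + sqrt(k**2 + q**2)) = 6*(((3 + q) + 4) + sqrt(k**2 + q**2)) = 6*((7 + q) + sqrt(k**2 + q**2)) = 6*(7 + q + sqrt(k**2 + q**2)) = 42 + 6*q + 6*sqrt(k**2 + q**2))
A(-5 - r(0, 3), 22)*(420 + n(-2)) = (42 + 6*22 + 6*sqrt((-5 - 1*1)**2 + 22**2))*(420 - 12) = (42 + 132 + 6*sqrt((-5 - 1)**2 + 484))*408 = (42 + 132 + 6*sqrt((-6)**2 + 484))*408 = (42 + 132 + 6*sqrt(36 + 484))*408 = (42 + 132 + 6*sqrt(520))*408 = (42 + 132 + 6*(2*sqrt(130)))*408 = (42 + 132 + 12*sqrt(130))*408 = (174 + 12*sqrt(130))*408 = 70992 + 4896*sqrt(130)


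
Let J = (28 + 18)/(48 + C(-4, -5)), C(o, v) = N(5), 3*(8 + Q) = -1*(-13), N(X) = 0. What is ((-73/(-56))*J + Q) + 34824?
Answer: 15600069/448 ≈ 34822.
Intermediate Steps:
Q = -11/3 (Q = -8 + (-1*(-13))/3 = -8 + (1/3)*13 = -8 + 13/3 = -11/3 ≈ -3.6667)
C(o, v) = 0
J = 23/24 (J = (28 + 18)/(48 + 0) = 46/48 = 46*(1/48) = 23/24 ≈ 0.95833)
((-73/(-56))*J + Q) + 34824 = (-73/(-56)*(23/24) - 11/3) + 34824 = (-73*(-1/56)*(23/24) - 11/3) + 34824 = ((73/56)*(23/24) - 11/3) + 34824 = (1679/1344 - 11/3) + 34824 = -1083/448 + 34824 = 15600069/448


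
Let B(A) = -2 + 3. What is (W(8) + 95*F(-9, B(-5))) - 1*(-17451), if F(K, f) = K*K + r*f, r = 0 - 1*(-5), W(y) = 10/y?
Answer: 102489/4 ≈ 25622.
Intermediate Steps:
B(A) = 1
r = 5 (r = 0 + 5 = 5)
F(K, f) = K² + 5*f (F(K, f) = K*K + 5*f = K² + 5*f)
(W(8) + 95*F(-9, B(-5))) - 1*(-17451) = (10/8 + 95*((-9)² + 5*1)) - 1*(-17451) = (10*(⅛) + 95*(81 + 5)) + 17451 = (5/4 + 95*86) + 17451 = (5/4 + 8170) + 17451 = 32685/4 + 17451 = 102489/4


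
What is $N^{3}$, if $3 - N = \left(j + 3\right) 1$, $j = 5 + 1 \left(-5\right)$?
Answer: $0$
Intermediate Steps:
$j = 0$ ($j = 5 - 5 = 0$)
$N = 0$ ($N = 3 - \left(0 + 3\right) 1 = 3 - 3 \cdot 1 = 3 - 3 = 0$)
$N^{3} = 0^{3} = 0$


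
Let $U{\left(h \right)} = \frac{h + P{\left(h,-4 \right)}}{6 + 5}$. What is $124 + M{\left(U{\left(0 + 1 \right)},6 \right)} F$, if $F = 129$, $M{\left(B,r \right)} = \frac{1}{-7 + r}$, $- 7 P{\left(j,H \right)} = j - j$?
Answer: $-5$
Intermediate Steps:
$P{\left(j,H \right)} = 0$ ($P{\left(j,H \right)} = - \frac{j - j}{7} = \left(- \frac{1}{7}\right) 0 = 0$)
$U{\left(h \right)} = \frac{h}{11}$ ($U{\left(h \right)} = \frac{h + 0}{6 + 5} = \frac{h}{11}$)
$124 + M{\left(U{\left(0 + 1 \right)},6 \right)} F = 124 + \frac{1}{-7 + 6} \cdot 129 = 124 + \frac{1}{-1} \cdot 129 = 124 - 129 = -5$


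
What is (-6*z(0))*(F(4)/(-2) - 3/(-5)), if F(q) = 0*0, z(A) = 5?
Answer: -18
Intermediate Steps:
F(q) = 0
(-6*z(0))*(F(4)/(-2) - 3/(-5)) = (-6*5)*(0/(-2) - 3/(-5)) = -30*(0*(-1/2) - 3*(-1/5)) = -30*(0 + 3/5) = -30*3/5 = -18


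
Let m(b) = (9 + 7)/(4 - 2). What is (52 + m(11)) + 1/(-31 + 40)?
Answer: 541/9 ≈ 60.111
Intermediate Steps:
m(b) = 8 (m(b) = 16/2 = 16*(1/2) = 8)
(52 + m(11)) + 1/(-31 + 40) = (52 + 8) + 1/(-31 + 40) = 60 + 1/9 = 541/9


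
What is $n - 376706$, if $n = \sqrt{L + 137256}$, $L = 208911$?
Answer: $-376706 + 3 \sqrt{38463} \approx -3.7612 \cdot 10^{5}$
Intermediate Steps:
$n = 3 \sqrt{38463}$ ($n = \sqrt{208911 + 137256} = \sqrt{346167} = 3 \sqrt{38463} \approx 588.36$)
$n - 376706 = 3 \sqrt{38463} - 376706 = -376706 + 3 \sqrt{38463}$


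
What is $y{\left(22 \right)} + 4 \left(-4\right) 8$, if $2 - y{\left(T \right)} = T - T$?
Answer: $-126$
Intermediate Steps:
$y{\left(T \right)} = 2$ ($y{\left(T \right)} = 2 - \left(T - T\right) = 2 - 0 = 2 + 0 = 2$)
$y{\left(22 \right)} + 4 \left(-4\right) 8 = 2 + 4 \left(-4\right) 8 = 2 - 128 = -126$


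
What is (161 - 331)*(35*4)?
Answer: -23800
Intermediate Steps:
(161 - 331)*(35*4) = -170*140 = -23800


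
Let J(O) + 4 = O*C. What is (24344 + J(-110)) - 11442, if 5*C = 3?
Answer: 12832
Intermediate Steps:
C = ⅗ (C = (⅕)*3 = ⅗ ≈ 0.60000)
J(O) = -4 + 3*O/5 (J(O) = -4 + O*(⅗) = -4 + 3*O/5)
(24344 + J(-110)) - 11442 = (24344 + (-4 + (⅗)*(-110))) - 11442 = (24344 + (-4 - 66)) - 11442 = (24344 - 70) - 11442 = 24274 - 11442 = 12832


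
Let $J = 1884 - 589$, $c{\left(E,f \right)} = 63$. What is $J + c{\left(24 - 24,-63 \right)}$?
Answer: $1358$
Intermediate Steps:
$J = 1295$ ($J = 1884 - 589 = 1295$)
$J + c{\left(24 - 24,-63 \right)} = 1295 + 63 = 1358$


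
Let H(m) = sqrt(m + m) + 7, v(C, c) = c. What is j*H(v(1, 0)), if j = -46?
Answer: -322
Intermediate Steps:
H(m) = 7 + sqrt(2)*sqrt(m) (H(m) = sqrt(2*m) + 7 = sqrt(2)*sqrt(m) + 7 = 7 + sqrt(2)*sqrt(m))
j*H(v(1, 0)) = -46*(7 + sqrt(2)*sqrt(0)) = -46*(7 + sqrt(2)*0) = -46*(7 + 0) = -46*7 = -322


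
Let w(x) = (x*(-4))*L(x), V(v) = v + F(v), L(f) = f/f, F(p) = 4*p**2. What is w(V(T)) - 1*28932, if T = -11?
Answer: -30824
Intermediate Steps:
L(f) = 1
V(v) = v + 4*v**2
w(x) = -4*x (w(x) = (x*(-4))*1 = -4*x*1 = -4*x)
w(V(T)) - 1*28932 = -(-44)*(1 + 4*(-11)) - 1*28932 = -(-44)*(1 - 44) - 28932 = -(-44)*(-43) - 28932 = -4*473 - 28932 = -1892 - 28932 = -30824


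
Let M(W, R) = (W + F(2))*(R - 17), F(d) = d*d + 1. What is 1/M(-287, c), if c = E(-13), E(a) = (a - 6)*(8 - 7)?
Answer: 1/10152 ≈ 9.8503e-5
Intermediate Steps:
F(d) = 1 + d**2 (F(d) = d**2 + 1 = 1 + d**2)
E(a) = -6 + a (E(a) = (-6 + a)*1 = -6 + a)
c = -19 (c = -6 - 13 = -19)
M(W, R) = (-17 + R)*(5 + W) (M(W, R) = (W + (1 + 2**2))*(R - 17) = (W + (1 + 4))*(-17 + R) = (W + 5)*(-17 + R) = (5 + W)*(-17 + R) = (-17 + R)*(5 + W))
1/M(-287, c) = 1/(-85 - 17*(-287) + 5*(-19) - 19*(-287)) = 1/(-85 + 4879 - 95 + 5453) = 1/10152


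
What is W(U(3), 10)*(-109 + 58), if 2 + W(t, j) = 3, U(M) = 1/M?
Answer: -51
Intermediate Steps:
U(M) = 1/M
W(t, j) = 1 (W(t, j) = -2 + 3 = 1)
W(U(3), 10)*(-109 + 58) = 1*(-109 + 58) = 1*(-51) = -51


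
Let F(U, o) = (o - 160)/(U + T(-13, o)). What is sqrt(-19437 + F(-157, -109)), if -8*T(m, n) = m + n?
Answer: I*sqrt(77137921)/63 ≈ 139.41*I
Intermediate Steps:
T(m, n) = -m/8 - n/8 (T(m, n) = -(m + n)/8 = -m/8 - n/8)
F(U, o) = (-160 + o)/(13/8 + U - o/8) (F(U, o) = (o - 160)/(U + (-1/8*(-13) - o/8)) = (-160 + o)/(U + (13/8 - o/8)) = (-160 + o)/(13/8 + U - o/8))
sqrt(-19437 + F(-157, -109)) = sqrt(-19437 + 8*(-160 - 109)/(13 - 1*(-109) + 8*(-157))) = sqrt(-19437 + 8*(-269)/(13 + 109 - 1256)) = sqrt(-19437 + 8*(-269)/(-1134)) = sqrt(-19437 + 8*(-1/1134)*(-269)) = sqrt(-19437 + 1076/567) = sqrt(-11019703/567) = I*sqrt(77137921)/63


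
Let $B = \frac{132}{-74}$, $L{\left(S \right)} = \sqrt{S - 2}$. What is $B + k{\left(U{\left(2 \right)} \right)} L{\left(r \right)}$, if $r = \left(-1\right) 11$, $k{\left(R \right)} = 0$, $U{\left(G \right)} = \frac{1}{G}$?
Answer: $- \frac{66}{37} \approx -1.7838$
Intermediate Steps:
$r = -11$
$L{\left(S \right)} = \sqrt{-2 + S}$
$B = - \frac{66}{37}$ ($B = 132 \left(- \frac{1}{74}\right) = - \frac{66}{37} \approx -1.7838$)
$B + k{\left(U{\left(2 \right)} \right)} L{\left(r \right)} = - \frac{66}{37} + 0 \sqrt{-2 - 11} = - \frac{66}{37} + 0 \sqrt{-13} = - \frac{66}{37} + 0 i \sqrt{13} = - \frac{66}{37} + 0 = - \frac{66}{37}$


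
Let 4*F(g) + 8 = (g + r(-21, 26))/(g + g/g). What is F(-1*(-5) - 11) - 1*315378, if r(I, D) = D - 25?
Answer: -1261519/4 ≈ -3.1538e+5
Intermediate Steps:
r(I, D) = -25 + D
F(g) = -7/4 (F(g) = -2 + ((g + (-25 + 26))/(g + g/g))/4 = -2 + ((g + 1)/(g + 1))/4 = -2 + ((1 + g)/(1 + g))/4 = -2 + (¼)*1 = -2 + ¼ = -7/4)
F(-1*(-5) - 11) - 1*315378 = -7/4 - 1*315378 = -7/4 - 315378 = -1261519/4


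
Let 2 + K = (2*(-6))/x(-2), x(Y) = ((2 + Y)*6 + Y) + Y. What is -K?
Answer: -1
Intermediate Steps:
x(Y) = 12 + 8*Y (x(Y) = ((12 + 6*Y) + Y) + Y = (12 + 7*Y) + Y = 12 + 8*Y)
K = 1 (K = -2 + (2*(-6))/(12 + 8*(-2)) = -2 - 12/(12 - 16) = -2 - 12/(-4) = -2 - 12*(-1/4) = -2 + 3 = 1)
-K = -1*1 = -1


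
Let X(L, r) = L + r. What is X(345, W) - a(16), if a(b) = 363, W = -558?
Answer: -576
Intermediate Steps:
X(345, W) - a(16) = (345 - 558) - 1*363 = -213 - 363 = -576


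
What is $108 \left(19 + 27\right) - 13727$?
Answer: $-8759$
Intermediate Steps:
$108 \left(19 + 27\right) - 13727 = 108 \cdot 46 - 13727 = 4968 - 13727 = -8759$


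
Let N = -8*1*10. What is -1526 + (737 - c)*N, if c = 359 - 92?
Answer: -39126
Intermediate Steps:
c = 267
N = -80 (N = -8*10 = -80)
-1526 + (737 - c)*N = -1526 + (737 - 1*267)*(-80) = -1526 + (737 - 267)*(-80) = -1526 + 470*(-80) = -1526 - 37600 = -39126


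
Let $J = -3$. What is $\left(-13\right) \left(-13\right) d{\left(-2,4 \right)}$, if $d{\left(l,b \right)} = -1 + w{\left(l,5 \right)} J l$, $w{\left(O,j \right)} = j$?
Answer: $4901$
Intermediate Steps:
$d{\left(l,b \right)} = -1 - 15 l$ ($d{\left(l,b \right)} = -1 + 5 \left(- 3 l\right) = -1 - 15 l$)
$\left(-13\right) \left(-13\right) d{\left(-2,4 \right)} = \left(-13\right) \left(-13\right) \left(-1 - -30\right) = 169 \left(-1 + 30\right) = 169 \cdot 29 = 4901$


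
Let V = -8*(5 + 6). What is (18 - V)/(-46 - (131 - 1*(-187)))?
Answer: -53/182 ≈ -0.29121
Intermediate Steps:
V = -88 (V = -8*11 = -88)
(18 - V)/(-46 - (131 - 1*(-187))) = (18 - 1*(-88))/(-46 - (131 - 1*(-187))) = (18 + 88)/(-46 - (131 + 187)) = 106/(-46 - 1*318) = 106/(-46 - 318) = 106/(-364) = 106*(-1/364) = -53/182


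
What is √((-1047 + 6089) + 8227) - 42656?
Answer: -42656 + √13269 ≈ -42541.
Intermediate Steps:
√((-1047 + 6089) + 8227) - 42656 = √(5042 + 8227) - 42656 = √13269 - 42656 = -42656 + √13269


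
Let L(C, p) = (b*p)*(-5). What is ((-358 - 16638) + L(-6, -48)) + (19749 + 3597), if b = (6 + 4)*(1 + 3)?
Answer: 15950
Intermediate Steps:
b = 40 (b = 10*4 = 40)
L(C, p) = -200*p (L(C, p) = (40*p)*(-5) = -200*p)
((-358 - 16638) + L(-6, -48)) + (19749 + 3597) = ((-358 - 16638) - 200*(-48)) + (19749 + 3597) = (-16996 + 9600) + 23346 = -7396 + 23346 = 15950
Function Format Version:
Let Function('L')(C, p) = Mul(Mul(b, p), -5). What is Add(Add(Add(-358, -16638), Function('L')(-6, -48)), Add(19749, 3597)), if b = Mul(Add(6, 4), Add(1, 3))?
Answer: 15950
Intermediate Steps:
b = 40 (b = Mul(10, 4) = 40)
Function('L')(C, p) = Mul(-200, p) (Function('L')(C, p) = Mul(Mul(40, p), -5) = Mul(-200, p))
Add(Add(Add(-358, -16638), Function('L')(-6, -48)), Add(19749, 3597)) = Add(Add(Add(-358, -16638), Mul(-200, -48)), Add(19749, 3597)) = Add(Add(-16996, 9600), 23346) = Add(-7396, 23346) = 15950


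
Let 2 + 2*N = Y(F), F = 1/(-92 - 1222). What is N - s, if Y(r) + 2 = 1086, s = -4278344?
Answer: 4278885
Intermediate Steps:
F = -1/1314 (F = 1/(-1314) = -1/1314 ≈ -0.00076103)
Y(r) = 1084 (Y(r) = -2 + 1086 = 1084)
N = 541 (N = -1 + (½)*1084 = -1 + 542 = 541)
N - s = 541 - 1*(-4278344) = 541 + 4278344 = 4278885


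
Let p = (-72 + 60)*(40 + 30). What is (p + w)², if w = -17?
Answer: 734449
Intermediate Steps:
p = -840 (p = -12*70 = -840)
(p + w)² = (-840 - 17)² = (-857)² = 734449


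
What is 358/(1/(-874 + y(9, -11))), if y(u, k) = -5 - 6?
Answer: -316830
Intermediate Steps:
y(u, k) = -11
358/(1/(-874 + y(9, -11))) = 358/(1/(-874 - 11)) = 358/(1/(-885)) = 358/(-1/885) = 358*(-885) = -316830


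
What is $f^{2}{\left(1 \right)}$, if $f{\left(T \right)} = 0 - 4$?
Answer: $16$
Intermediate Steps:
$f{\left(T \right)} = -4$ ($f{\left(T \right)} = 0 - 4 = -4$)
$f^{2}{\left(1 \right)} = \left(-4\right)^{2} = 16$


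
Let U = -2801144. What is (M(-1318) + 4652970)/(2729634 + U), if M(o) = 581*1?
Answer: -4653551/71510 ≈ -65.076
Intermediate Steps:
M(o) = 581
(M(-1318) + 4652970)/(2729634 + U) = (581 + 4652970)/(2729634 - 2801144) = 4653551/(-71510) = 4653551*(-1/71510) = -4653551/71510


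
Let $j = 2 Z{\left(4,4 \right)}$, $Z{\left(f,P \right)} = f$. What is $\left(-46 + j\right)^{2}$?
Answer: $1444$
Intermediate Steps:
$j = 8$ ($j = 2 \cdot 4 = 8$)
$\left(-46 + j\right)^{2} = \left(-46 + 8\right)^{2} = \left(-38\right)^{2} = 1444$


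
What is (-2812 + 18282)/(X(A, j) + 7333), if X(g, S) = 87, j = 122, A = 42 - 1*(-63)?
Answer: 221/106 ≈ 2.0849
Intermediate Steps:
A = 105 (A = 42 + 63 = 105)
(-2812 + 18282)/(X(A, j) + 7333) = (-2812 + 18282)/(87 + 7333) = 15470/7420 = 15470*(1/7420) = 221/106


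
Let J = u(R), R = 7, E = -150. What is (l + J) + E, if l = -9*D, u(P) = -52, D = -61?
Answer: 347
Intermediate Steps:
l = 549 (l = -9*(-61) = 549)
J = -52
(l + J) + E = (549 - 52) - 150 = 497 - 150 = 347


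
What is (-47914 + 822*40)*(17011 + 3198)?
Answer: -303822106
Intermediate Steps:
(-47914 + 822*40)*(17011 + 3198) = (-47914 + 32880)*20209 = -15034*20209 = -303822106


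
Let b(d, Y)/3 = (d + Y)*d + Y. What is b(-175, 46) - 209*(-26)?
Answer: 73297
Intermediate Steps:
b(d, Y) = 3*Y + 3*d*(Y + d) (b(d, Y) = 3*((d + Y)*d + Y) = 3*((Y + d)*d + Y) = 3*(d*(Y + d) + Y) = 3*(Y + d*(Y + d)) = 3*Y + 3*d*(Y + d))
b(-175, 46) - 209*(-26) = (3*46 + 3*(-175)² + 3*46*(-175)) - 209*(-26) = (138 + 3*30625 - 24150) - 1*(-5434) = (138 + 91875 - 24150) + 5434 = 67863 + 5434 = 73297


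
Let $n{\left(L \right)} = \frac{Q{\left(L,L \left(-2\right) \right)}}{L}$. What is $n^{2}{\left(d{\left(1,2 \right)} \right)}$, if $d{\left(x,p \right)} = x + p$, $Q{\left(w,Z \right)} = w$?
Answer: $1$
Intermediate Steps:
$d{\left(x,p \right)} = p + x$
$n{\left(L \right)} = 1$ ($n{\left(L \right)} = \frac{L}{L} = 1$)
$n^{2}{\left(d{\left(1,2 \right)} \right)} = 1^{2} = 1$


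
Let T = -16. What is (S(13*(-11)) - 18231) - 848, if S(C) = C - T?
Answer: -19206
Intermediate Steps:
S(C) = 16 + C (S(C) = C - 1*(-16) = C + 16 = 16 + C)
(S(13*(-11)) - 18231) - 848 = ((16 + 13*(-11)) - 18231) - 848 = ((16 - 143) - 18231) - 848 = (-127 - 18231) - 848 = -18358 - 848 = -19206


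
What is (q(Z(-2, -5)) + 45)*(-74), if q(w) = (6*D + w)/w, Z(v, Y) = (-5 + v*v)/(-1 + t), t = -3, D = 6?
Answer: -14060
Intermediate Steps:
Z(v, Y) = 5/4 - v²/4 (Z(v, Y) = (-5 + v*v)/(-1 - 3) = (-5 + v²)/(-4) = (-5 + v²)*(-¼) = 5/4 - v²/4)
q(w) = (36 + w)/w (q(w) = (6*6 + w)/w = (36 + w)/w)
(q(Z(-2, -5)) + 45)*(-74) = ((36 + (5/4 - ¼*(-2)²))/(5/4 - ¼*(-2)²) + 45)*(-74) = ((36 + (5/4 - ¼*4))/(5/4 - ¼*4) + 45)*(-74) = ((36 + (5/4 - 1))/(5/4 - 1) + 45)*(-74) = ((36 + ¼)/(¼) + 45)*(-74) = (4*(145/4) + 45)*(-74) = (145 + 45)*(-74) = 190*(-74) = -14060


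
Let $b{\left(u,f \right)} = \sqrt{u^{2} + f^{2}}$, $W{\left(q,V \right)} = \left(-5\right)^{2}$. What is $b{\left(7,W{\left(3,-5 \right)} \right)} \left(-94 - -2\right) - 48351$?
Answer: $-48351 - 92 \sqrt{674} \approx -50739.0$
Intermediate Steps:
$W{\left(q,V \right)} = 25$
$b{\left(u,f \right)} = \sqrt{f^{2} + u^{2}}$
$b{\left(7,W{\left(3,-5 \right)} \right)} \left(-94 - -2\right) - 48351 = \sqrt{25^{2} + 7^{2}} \left(-94 - -2\right) - 48351 = \sqrt{625 + 49} \left(-94 + \left(5 - 3\right)\right) - 48351 = \sqrt{674} \left(-94 + 2\right) - 48351 = \sqrt{674} \left(-92\right) - 48351 = - 92 \sqrt{674} - 48351 = -48351 - 92 \sqrt{674}$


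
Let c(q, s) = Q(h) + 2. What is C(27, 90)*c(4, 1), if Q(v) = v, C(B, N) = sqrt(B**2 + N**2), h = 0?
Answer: 18*sqrt(109) ≈ 187.93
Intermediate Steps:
c(q, s) = 2 (c(q, s) = 0 + 2 = 2)
C(27, 90)*c(4, 1) = sqrt(27**2 + 90**2)*2 = sqrt(729 + 8100)*2 = sqrt(8829)*2 = (9*sqrt(109))*2 = 18*sqrt(109)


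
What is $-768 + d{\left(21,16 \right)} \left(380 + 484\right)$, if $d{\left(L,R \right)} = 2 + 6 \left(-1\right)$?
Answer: $-4224$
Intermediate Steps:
$d{\left(L,R \right)} = -4$ ($d{\left(L,R \right)} = 2 - 6 = -4$)
$-768 + d{\left(21,16 \right)} \left(380 + 484\right) = -768 - 4 \left(380 + 484\right) = -768 - 3456 = -4224$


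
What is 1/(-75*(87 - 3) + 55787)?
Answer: 1/49487 ≈ 2.0207e-5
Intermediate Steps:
1/(-75*(87 - 3) + 55787) = 1/(-75*84 + 55787) = 1/(-6300 + 55787) = 1/49487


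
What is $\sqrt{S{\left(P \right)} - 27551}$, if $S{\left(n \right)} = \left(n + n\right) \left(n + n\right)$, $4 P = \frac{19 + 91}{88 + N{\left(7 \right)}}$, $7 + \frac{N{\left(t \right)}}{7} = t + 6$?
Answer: $\frac{i \sqrt{18624355}}{26} \approx 165.98 i$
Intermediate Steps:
$N{\left(t \right)} = -7 + 7 t$ ($N{\left(t \right)} = -49 + 7 \left(t + 6\right) = -49 + 7 \left(6 + t\right) = -49 + \left(42 + 7 t\right) = -7 + 7 t$)
$P = \frac{11}{52}$ ($P = \frac{\left(19 + 91\right) \frac{1}{88 + \left(-7 + 7 \cdot 7\right)}}{4} = \frac{110 \frac{1}{88 + \left(-7 + 49\right)}}{4} = \frac{110 \frac{1}{88 + 42}}{4} = \frac{110 \cdot \frac{1}{130}}{4} = \frac{1}{4} \cdot \frac{11}{13} = \frac{11}{52} \approx 0.21154$)
$S{\left(n \right)} = 4 n^{2}$ ($S{\left(n \right)} = 2 n 2 n = 4 n^{2}$)
$\sqrt{S{\left(P \right)} - 27551} = \sqrt{4 \left(\frac{11}{52}\right)^{2} - 27551} = \sqrt{4 \cdot \frac{121}{2704} - 27551} = \sqrt{\frac{121}{676} - 27551} = \sqrt{- \frac{18624355}{676}} = \frac{i \sqrt{18624355}}{26}$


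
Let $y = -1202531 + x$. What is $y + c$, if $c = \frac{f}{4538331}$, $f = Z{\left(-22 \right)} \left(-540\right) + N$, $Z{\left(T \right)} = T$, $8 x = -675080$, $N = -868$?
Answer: $- \frac{5840450766184}{4538331} \approx -1.2869 \cdot 10^{6}$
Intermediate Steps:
$x = -84385$ ($x = \frac{1}{8} \left(-675080\right) = -84385$)
$y = -1286916$ ($y = -1202531 - 84385 = -1286916$)
$f = 11012$ ($f = \left(-22\right) \left(-540\right) - 868 = 11880 - 868 = 11012$)
$c = \frac{11012}{4538331} \approx 0.0024264$
$y + c = -1286916 + \frac{11012}{4538331} = - \frac{5840450766184}{4538331}$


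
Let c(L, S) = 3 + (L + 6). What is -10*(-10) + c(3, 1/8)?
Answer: 112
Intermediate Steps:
c(L, S) = 9 + L (c(L, S) = 3 + (6 + L) = 9 + L)
-10*(-10) + c(3, 1/8) = -10*(-10) + (9 + 3) = 100 + 12 = 112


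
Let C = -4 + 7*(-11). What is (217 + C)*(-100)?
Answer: -13600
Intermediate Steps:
C = -81 (C = -4 - 77 = -81)
(217 + C)*(-100) = (217 - 81)*(-100) = 136*(-100) = -13600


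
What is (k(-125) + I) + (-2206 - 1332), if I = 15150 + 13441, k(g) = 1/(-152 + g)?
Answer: 6939680/277 ≈ 25053.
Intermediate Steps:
I = 28591
(k(-125) + I) + (-2206 - 1332) = (1/(-152 - 125) + 28591) + (-2206 - 1332) = (1/(-277) + 28591) - 3538 = (-1/277 + 28591) - 3538 = 7919706/277 - 3538 = 6939680/277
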